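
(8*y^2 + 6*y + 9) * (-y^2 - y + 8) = -8*y^4 - 14*y^3 + 49*y^2 + 39*y + 72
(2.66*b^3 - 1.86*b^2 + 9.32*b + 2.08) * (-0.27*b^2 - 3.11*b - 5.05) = -0.7182*b^5 - 7.7704*b^4 - 10.1648*b^3 - 20.1538*b^2 - 53.5348*b - 10.504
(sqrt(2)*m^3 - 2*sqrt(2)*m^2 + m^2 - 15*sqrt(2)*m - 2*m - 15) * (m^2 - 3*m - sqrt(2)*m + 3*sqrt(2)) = sqrt(2)*m^5 - 5*sqrt(2)*m^4 - m^4 - 10*sqrt(2)*m^3 + 5*m^3 + 9*m^2 + 50*sqrt(2)*m^2 - 45*m + 9*sqrt(2)*m - 45*sqrt(2)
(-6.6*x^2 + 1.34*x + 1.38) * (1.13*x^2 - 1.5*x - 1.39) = -7.458*x^4 + 11.4142*x^3 + 8.7234*x^2 - 3.9326*x - 1.9182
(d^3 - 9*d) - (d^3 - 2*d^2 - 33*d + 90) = 2*d^2 + 24*d - 90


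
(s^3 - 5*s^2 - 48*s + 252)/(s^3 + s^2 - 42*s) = (s - 6)/s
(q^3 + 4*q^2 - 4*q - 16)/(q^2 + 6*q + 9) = (q^3 + 4*q^2 - 4*q - 16)/(q^2 + 6*q + 9)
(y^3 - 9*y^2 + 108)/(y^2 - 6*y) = y - 3 - 18/y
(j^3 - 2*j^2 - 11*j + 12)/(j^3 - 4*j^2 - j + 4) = (j + 3)/(j + 1)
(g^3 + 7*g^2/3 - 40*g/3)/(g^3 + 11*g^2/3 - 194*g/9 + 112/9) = 3*g*(g + 5)/(3*g^2 + 19*g - 14)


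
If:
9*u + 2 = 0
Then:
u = -2/9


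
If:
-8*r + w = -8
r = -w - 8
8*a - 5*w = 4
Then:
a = -9/2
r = 0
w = -8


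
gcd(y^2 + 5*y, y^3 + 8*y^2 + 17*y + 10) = y + 5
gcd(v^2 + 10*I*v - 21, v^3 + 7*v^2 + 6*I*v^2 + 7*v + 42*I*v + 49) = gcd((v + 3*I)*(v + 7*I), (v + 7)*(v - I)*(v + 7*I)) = v + 7*I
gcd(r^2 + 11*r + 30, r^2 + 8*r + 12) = r + 6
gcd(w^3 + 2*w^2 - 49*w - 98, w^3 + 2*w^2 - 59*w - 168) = w + 7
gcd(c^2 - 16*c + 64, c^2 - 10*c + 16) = c - 8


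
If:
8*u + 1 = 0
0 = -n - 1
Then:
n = -1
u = -1/8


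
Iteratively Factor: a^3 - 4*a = (a - 2)*(a^2 + 2*a) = a*(a - 2)*(a + 2)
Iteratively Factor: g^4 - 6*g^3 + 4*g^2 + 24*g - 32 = (g - 2)*(g^3 - 4*g^2 - 4*g + 16) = (g - 2)^2*(g^2 - 2*g - 8) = (g - 2)^2*(g + 2)*(g - 4)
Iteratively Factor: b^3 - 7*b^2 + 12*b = (b - 4)*(b^2 - 3*b) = (b - 4)*(b - 3)*(b)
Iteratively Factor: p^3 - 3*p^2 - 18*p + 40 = (p - 2)*(p^2 - p - 20) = (p - 5)*(p - 2)*(p + 4)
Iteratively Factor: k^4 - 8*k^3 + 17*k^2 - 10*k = (k)*(k^3 - 8*k^2 + 17*k - 10) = k*(k - 5)*(k^2 - 3*k + 2) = k*(k - 5)*(k - 1)*(k - 2)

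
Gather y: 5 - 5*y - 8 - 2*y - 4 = -7*y - 7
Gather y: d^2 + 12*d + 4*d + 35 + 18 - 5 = d^2 + 16*d + 48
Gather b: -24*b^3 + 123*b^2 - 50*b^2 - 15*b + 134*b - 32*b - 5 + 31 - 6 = -24*b^3 + 73*b^2 + 87*b + 20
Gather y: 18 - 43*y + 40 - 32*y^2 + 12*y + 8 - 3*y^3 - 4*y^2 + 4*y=-3*y^3 - 36*y^2 - 27*y + 66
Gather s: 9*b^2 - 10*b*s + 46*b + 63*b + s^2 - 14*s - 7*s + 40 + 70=9*b^2 + 109*b + s^2 + s*(-10*b - 21) + 110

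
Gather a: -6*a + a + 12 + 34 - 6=40 - 5*a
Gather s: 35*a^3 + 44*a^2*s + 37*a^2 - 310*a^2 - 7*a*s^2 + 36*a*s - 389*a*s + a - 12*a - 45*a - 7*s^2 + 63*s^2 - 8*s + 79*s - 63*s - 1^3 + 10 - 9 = 35*a^3 - 273*a^2 - 56*a + s^2*(56 - 7*a) + s*(44*a^2 - 353*a + 8)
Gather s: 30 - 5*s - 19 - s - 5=6 - 6*s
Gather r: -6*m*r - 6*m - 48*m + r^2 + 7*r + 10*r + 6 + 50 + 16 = -54*m + r^2 + r*(17 - 6*m) + 72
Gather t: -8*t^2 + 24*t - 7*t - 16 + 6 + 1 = -8*t^2 + 17*t - 9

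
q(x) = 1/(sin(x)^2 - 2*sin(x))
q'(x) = (-2*sin(x)*cos(x) + 2*cos(x))/(sin(x)^2 - 2*sin(x))^2 = 2*(1 - sin(x))*cos(x)/((sin(x) - 2)^2*sin(x)^2)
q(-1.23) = 0.36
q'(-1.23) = 0.17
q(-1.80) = 0.35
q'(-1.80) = -0.11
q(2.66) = -1.40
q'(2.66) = -1.88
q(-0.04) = 12.26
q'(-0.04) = 312.30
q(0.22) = -2.57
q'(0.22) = 10.09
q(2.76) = -1.65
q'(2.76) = -3.17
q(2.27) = -1.06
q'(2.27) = -0.34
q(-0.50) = 0.84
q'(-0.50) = 1.84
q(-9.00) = 1.01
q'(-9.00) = -2.60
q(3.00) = -3.81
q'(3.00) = -24.71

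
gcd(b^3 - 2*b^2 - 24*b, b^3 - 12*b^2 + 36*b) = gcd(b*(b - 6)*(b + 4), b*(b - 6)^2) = b^2 - 6*b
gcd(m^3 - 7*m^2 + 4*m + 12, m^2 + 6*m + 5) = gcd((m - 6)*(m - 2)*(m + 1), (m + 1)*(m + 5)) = m + 1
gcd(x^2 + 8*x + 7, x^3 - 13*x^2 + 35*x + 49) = x + 1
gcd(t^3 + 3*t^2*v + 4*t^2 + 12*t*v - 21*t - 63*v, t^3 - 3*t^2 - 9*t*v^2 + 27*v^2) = t^2 + 3*t*v - 3*t - 9*v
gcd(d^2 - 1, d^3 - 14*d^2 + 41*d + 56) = d + 1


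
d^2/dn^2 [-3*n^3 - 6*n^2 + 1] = -18*n - 12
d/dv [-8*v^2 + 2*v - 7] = 2 - 16*v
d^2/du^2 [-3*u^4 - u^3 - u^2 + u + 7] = -36*u^2 - 6*u - 2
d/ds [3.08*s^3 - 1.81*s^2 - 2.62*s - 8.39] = 9.24*s^2 - 3.62*s - 2.62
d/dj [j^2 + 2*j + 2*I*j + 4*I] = 2*j + 2 + 2*I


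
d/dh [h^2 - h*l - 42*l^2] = 2*h - l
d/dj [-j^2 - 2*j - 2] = -2*j - 2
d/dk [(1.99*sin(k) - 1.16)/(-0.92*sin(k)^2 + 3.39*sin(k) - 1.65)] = (1.8308*sin(k)^2 - 2.1344*sin(k) + 0.6489)*cos(k)/(0.8464*sin(k)^4 - 6.2376*sin(k)^3 + 14.5281*sin(k)^2 - 11.187*sin(k) + 2.7225)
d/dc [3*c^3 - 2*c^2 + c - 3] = 9*c^2 - 4*c + 1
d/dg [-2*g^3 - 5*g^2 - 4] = 2*g*(-3*g - 5)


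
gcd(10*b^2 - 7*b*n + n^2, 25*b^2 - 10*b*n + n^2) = 5*b - n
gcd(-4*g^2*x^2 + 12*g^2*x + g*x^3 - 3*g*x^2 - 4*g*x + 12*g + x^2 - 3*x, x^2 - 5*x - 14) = 1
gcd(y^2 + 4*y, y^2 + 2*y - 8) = y + 4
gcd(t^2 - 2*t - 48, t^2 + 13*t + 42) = t + 6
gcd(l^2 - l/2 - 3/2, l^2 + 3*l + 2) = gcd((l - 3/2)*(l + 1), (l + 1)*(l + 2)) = l + 1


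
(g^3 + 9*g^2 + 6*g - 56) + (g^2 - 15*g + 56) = g^3 + 10*g^2 - 9*g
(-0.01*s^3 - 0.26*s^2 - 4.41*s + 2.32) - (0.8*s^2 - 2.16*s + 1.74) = -0.01*s^3 - 1.06*s^2 - 2.25*s + 0.58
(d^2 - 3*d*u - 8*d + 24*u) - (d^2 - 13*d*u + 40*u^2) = 10*d*u - 8*d - 40*u^2 + 24*u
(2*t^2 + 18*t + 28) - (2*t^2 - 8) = 18*t + 36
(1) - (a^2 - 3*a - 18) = -a^2 + 3*a + 19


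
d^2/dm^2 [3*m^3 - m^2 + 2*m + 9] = 18*m - 2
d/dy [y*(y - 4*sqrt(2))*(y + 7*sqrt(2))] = 3*y^2 + 6*sqrt(2)*y - 56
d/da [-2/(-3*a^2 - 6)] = -4*a/(3*(a^2 + 2)^2)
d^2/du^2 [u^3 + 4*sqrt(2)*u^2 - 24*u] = 6*u + 8*sqrt(2)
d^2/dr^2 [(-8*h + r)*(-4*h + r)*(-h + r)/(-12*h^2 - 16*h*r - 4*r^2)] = h^2*(1061*h^3 + 753*h^2*r - 57*h*r^2 - 109*r^3)/(2*(27*h^6 + 108*h^5*r + 171*h^4*r^2 + 136*h^3*r^3 + 57*h^2*r^4 + 12*h*r^5 + r^6))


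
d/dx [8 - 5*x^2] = -10*x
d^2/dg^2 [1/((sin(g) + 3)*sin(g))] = (-4*sin(g) - 9 - 3/sin(g) + 18/sin(g)^2 + 18/sin(g)^3)/(sin(g) + 3)^3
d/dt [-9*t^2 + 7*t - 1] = 7 - 18*t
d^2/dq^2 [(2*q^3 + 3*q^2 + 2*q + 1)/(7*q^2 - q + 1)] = 2*(107*q^3 + 78*q^2 - 57*q - 1)/(343*q^6 - 147*q^5 + 168*q^4 - 43*q^3 + 24*q^2 - 3*q + 1)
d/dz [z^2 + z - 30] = 2*z + 1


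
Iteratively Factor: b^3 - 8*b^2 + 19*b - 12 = (b - 1)*(b^2 - 7*b + 12) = (b - 4)*(b - 1)*(b - 3)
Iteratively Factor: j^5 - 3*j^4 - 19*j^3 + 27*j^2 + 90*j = (j - 5)*(j^4 + 2*j^3 - 9*j^2 - 18*j) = (j - 5)*(j + 2)*(j^3 - 9*j) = (j - 5)*(j + 2)*(j + 3)*(j^2 - 3*j) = (j - 5)*(j - 3)*(j + 2)*(j + 3)*(j)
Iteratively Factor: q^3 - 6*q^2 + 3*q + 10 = (q - 2)*(q^2 - 4*q - 5) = (q - 2)*(q + 1)*(q - 5)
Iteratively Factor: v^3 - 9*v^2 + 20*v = (v - 4)*(v^2 - 5*v) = v*(v - 4)*(v - 5)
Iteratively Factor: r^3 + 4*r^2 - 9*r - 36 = (r + 4)*(r^2 - 9) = (r - 3)*(r + 4)*(r + 3)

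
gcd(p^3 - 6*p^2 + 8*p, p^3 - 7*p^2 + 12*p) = p^2 - 4*p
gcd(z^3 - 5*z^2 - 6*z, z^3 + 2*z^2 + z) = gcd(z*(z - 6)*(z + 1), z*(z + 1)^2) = z^2 + z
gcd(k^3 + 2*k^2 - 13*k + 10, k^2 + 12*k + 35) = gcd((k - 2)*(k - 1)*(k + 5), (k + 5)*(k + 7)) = k + 5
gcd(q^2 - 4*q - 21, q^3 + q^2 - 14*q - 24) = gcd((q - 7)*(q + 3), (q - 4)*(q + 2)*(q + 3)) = q + 3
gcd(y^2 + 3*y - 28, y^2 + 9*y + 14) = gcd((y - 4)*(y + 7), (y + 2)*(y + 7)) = y + 7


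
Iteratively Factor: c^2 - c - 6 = (c - 3)*(c + 2)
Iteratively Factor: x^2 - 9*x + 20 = (x - 4)*(x - 5)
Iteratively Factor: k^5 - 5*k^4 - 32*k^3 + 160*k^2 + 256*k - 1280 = (k + 4)*(k^4 - 9*k^3 + 4*k^2 + 144*k - 320) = (k - 4)*(k + 4)*(k^3 - 5*k^2 - 16*k + 80) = (k - 4)*(k + 4)^2*(k^2 - 9*k + 20) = (k - 5)*(k - 4)*(k + 4)^2*(k - 4)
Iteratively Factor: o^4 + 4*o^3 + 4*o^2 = (o)*(o^3 + 4*o^2 + 4*o) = o^2*(o^2 + 4*o + 4) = o^2*(o + 2)*(o + 2)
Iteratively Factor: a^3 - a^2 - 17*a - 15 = (a - 5)*(a^2 + 4*a + 3) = (a - 5)*(a + 1)*(a + 3)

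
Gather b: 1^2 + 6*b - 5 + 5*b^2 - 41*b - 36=5*b^2 - 35*b - 40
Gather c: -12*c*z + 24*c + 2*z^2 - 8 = c*(24 - 12*z) + 2*z^2 - 8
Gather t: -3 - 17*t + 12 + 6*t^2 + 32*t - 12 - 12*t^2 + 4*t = -6*t^2 + 19*t - 3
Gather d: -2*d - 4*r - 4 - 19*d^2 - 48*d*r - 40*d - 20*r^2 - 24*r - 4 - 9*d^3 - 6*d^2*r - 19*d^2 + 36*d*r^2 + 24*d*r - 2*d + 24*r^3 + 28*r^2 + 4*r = -9*d^3 + d^2*(-6*r - 38) + d*(36*r^2 - 24*r - 44) + 24*r^3 + 8*r^2 - 24*r - 8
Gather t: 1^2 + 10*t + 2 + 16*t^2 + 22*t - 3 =16*t^2 + 32*t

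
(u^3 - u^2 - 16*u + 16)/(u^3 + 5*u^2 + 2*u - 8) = (u - 4)/(u + 2)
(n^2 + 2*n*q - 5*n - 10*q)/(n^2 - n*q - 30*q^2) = (-n^2 - 2*n*q + 5*n + 10*q)/(-n^2 + n*q + 30*q^2)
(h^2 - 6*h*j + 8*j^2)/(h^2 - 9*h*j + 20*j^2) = (h - 2*j)/(h - 5*j)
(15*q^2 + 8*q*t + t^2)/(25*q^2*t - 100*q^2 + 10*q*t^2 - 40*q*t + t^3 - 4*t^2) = (3*q + t)/(5*q*t - 20*q + t^2 - 4*t)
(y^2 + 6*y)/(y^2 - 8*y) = (y + 6)/(y - 8)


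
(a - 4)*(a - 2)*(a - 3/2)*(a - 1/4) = a^4 - 31*a^3/4 + 151*a^2/8 - 65*a/4 + 3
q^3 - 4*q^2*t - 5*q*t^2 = q*(q - 5*t)*(q + t)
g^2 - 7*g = g*(g - 7)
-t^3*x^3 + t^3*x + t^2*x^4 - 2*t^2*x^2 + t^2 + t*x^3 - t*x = (-t + x)*(x - 1)*(t*x + 1)*(t*x + t)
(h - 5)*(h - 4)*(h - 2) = h^3 - 11*h^2 + 38*h - 40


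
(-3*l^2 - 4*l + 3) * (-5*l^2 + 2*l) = 15*l^4 + 14*l^3 - 23*l^2 + 6*l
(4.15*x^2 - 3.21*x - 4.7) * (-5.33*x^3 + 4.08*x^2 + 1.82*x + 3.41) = -22.1195*x^5 + 34.0413*x^4 + 19.5072*x^3 - 10.8667*x^2 - 19.5001*x - 16.027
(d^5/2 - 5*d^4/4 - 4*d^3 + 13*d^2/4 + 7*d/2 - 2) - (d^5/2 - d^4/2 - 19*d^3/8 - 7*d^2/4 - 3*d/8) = -3*d^4/4 - 13*d^3/8 + 5*d^2 + 31*d/8 - 2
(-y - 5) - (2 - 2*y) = y - 7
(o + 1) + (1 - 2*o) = 2 - o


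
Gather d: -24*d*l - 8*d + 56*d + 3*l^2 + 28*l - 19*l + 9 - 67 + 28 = d*(48 - 24*l) + 3*l^2 + 9*l - 30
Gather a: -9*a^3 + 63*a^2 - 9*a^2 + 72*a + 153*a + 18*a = -9*a^3 + 54*a^2 + 243*a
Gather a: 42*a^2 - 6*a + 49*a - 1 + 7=42*a^2 + 43*a + 6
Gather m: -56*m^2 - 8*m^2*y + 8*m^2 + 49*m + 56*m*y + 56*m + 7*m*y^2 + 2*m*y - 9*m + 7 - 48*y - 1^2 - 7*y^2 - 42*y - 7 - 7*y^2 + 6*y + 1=m^2*(-8*y - 48) + m*(7*y^2 + 58*y + 96) - 14*y^2 - 84*y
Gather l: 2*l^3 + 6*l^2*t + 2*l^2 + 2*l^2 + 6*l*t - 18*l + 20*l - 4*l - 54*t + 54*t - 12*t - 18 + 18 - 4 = 2*l^3 + l^2*(6*t + 4) + l*(6*t - 2) - 12*t - 4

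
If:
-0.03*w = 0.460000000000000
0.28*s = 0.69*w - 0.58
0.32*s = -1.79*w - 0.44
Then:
No Solution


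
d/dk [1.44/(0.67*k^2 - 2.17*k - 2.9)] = (3.1248 - 1.9296*k)/(-0.67*k^2 + 2.17*k + 2.9)^2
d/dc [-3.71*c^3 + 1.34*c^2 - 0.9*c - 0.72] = -11.13*c^2 + 2.68*c - 0.9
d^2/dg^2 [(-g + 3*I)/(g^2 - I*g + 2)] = 2*(-(g - 3*I)*(2*g - I)^2 + (3*g - 4*I)*(g^2 - I*g + 2))/(g^2 - I*g + 2)^3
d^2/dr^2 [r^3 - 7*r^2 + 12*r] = 6*r - 14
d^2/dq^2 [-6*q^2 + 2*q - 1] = -12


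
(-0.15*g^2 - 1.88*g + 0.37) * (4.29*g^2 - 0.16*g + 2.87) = -0.6435*g^4 - 8.0412*g^3 + 1.4576*g^2 - 5.4548*g + 1.0619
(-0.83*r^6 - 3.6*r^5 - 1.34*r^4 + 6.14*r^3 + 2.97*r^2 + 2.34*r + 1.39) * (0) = 0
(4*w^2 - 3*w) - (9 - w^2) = 5*w^2 - 3*w - 9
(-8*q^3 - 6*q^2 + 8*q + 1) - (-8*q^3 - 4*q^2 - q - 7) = -2*q^2 + 9*q + 8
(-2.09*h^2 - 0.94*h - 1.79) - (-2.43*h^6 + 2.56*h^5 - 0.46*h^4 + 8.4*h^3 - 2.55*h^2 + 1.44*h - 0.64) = 2.43*h^6 - 2.56*h^5 + 0.46*h^4 - 8.4*h^3 + 0.46*h^2 - 2.38*h - 1.15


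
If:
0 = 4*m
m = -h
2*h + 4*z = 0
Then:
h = 0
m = 0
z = 0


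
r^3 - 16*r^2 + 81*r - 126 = (r - 7)*(r - 6)*(r - 3)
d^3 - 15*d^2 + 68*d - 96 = (d - 8)*(d - 4)*(d - 3)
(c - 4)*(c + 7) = c^2 + 3*c - 28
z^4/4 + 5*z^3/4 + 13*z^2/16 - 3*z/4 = z*(z/4 + 1)*(z - 1/2)*(z + 3/2)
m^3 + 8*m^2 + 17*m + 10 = (m + 1)*(m + 2)*(m + 5)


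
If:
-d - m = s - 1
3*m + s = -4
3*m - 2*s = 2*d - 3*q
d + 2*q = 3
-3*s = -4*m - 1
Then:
No Solution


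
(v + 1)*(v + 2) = v^2 + 3*v + 2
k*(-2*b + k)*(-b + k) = 2*b^2*k - 3*b*k^2 + k^3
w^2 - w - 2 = (w - 2)*(w + 1)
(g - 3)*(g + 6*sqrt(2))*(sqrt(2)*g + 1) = sqrt(2)*g^3 - 3*sqrt(2)*g^2 + 13*g^2 - 39*g + 6*sqrt(2)*g - 18*sqrt(2)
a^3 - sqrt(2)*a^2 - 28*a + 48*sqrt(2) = (a - 3*sqrt(2))*(a - 2*sqrt(2))*(a + 4*sqrt(2))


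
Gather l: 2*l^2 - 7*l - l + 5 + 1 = 2*l^2 - 8*l + 6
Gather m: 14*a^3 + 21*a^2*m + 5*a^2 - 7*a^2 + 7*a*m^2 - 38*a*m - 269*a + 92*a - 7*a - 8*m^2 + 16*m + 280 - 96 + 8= 14*a^3 - 2*a^2 - 184*a + m^2*(7*a - 8) + m*(21*a^2 - 38*a + 16) + 192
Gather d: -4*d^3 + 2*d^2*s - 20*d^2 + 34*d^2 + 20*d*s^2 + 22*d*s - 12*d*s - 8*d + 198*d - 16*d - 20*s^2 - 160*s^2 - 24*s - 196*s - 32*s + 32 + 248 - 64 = -4*d^3 + d^2*(2*s + 14) + d*(20*s^2 + 10*s + 174) - 180*s^2 - 252*s + 216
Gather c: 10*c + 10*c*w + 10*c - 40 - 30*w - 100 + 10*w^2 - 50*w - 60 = c*(10*w + 20) + 10*w^2 - 80*w - 200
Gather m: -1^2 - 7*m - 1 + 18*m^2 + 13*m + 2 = 18*m^2 + 6*m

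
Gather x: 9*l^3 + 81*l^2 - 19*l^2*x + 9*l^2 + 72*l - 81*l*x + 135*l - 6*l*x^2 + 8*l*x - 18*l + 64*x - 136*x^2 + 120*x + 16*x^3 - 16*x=9*l^3 + 90*l^2 + 189*l + 16*x^3 + x^2*(-6*l - 136) + x*(-19*l^2 - 73*l + 168)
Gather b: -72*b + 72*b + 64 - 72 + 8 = 0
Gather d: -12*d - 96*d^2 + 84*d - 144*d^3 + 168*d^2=-144*d^3 + 72*d^2 + 72*d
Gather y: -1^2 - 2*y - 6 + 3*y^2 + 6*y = 3*y^2 + 4*y - 7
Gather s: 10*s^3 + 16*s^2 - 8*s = 10*s^3 + 16*s^2 - 8*s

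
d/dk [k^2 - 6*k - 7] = 2*k - 6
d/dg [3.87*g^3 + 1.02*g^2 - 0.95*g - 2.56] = 11.61*g^2 + 2.04*g - 0.95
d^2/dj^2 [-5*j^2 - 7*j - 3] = -10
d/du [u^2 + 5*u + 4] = 2*u + 5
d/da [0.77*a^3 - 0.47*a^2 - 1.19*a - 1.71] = 2.31*a^2 - 0.94*a - 1.19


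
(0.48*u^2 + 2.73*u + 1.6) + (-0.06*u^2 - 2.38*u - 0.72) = 0.42*u^2 + 0.35*u + 0.88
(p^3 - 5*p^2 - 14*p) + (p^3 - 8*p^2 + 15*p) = 2*p^3 - 13*p^2 + p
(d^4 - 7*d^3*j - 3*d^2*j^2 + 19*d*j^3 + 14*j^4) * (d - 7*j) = d^5 - 14*d^4*j + 46*d^3*j^2 + 40*d^2*j^3 - 119*d*j^4 - 98*j^5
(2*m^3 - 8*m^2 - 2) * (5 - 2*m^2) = -4*m^5 + 16*m^4 + 10*m^3 - 36*m^2 - 10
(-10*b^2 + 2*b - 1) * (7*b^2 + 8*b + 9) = -70*b^4 - 66*b^3 - 81*b^2 + 10*b - 9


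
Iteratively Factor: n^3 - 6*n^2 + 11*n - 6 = (n - 3)*(n^2 - 3*n + 2) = (n - 3)*(n - 1)*(n - 2)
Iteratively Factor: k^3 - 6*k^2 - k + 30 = (k - 5)*(k^2 - k - 6) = (k - 5)*(k + 2)*(k - 3)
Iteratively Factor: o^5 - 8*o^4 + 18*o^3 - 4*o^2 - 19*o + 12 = (o - 3)*(o^4 - 5*o^3 + 3*o^2 + 5*o - 4) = (o - 3)*(o + 1)*(o^3 - 6*o^2 + 9*o - 4) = (o - 3)*(o - 1)*(o + 1)*(o^2 - 5*o + 4) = (o - 3)*(o - 1)^2*(o + 1)*(o - 4)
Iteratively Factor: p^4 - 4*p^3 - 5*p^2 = (p)*(p^3 - 4*p^2 - 5*p) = p*(p - 5)*(p^2 + p) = p^2*(p - 5)*(p + 1)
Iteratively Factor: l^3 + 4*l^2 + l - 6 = (l - 1)*(l^2 + 5*l + 6) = (l - 1)*(l + 3)*(l + 2)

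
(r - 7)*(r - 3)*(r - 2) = r^3 - 12*r^2 + 41*r - 42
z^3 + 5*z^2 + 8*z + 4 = (z + 1)*(z + 2)^2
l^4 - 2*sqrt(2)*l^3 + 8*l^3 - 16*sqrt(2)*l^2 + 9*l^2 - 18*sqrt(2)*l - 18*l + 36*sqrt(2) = (l - 1)*(l + 3)*(l + 6)*(l - 2*sqrt(2))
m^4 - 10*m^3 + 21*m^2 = m^2*(m - 7)*(m - 3)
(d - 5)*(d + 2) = d^2 - 3*d - 10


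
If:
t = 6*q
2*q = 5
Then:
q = 5/2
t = 15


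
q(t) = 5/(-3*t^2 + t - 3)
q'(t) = 5*(6*t - 1)/(-3*t^2 + t - 3)^2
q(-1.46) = -0.46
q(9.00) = -0.02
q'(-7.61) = -0.01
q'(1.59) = 0.53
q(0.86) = -1.15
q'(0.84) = 1.10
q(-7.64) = -0.03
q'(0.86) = 1.09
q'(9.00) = 0.00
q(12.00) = -0.01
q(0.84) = -1.17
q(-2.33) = -0.23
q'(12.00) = 0.00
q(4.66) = -0.08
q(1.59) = -0.56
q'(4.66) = 0.03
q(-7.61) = -0.03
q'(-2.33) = -0.16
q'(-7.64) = -0.01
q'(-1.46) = -0.41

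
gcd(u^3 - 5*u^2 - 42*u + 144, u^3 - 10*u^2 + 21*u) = u - 3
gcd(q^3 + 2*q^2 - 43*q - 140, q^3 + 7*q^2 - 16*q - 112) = q + 4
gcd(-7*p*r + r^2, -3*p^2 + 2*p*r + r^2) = 1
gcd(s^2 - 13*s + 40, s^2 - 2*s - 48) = s - 8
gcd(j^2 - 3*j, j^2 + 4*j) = j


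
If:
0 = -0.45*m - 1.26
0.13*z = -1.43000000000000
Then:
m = -2.80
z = -11.00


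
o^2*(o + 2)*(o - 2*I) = o^4 + 2*o^3 - 2*I*o^3 - 4*I*o^2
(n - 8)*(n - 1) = n^2 - 9*n + 8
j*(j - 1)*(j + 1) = j^3 - j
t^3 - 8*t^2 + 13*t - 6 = (t - 6)*(t - 1)^2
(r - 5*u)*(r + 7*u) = r^2 + 2*r*u - 35*u^2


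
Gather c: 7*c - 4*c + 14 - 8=3*c + 6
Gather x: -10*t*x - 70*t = -10*t*x - 70*t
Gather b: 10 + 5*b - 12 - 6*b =-b - 2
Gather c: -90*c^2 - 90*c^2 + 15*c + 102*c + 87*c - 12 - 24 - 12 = -180*c^2 + 204*c - 48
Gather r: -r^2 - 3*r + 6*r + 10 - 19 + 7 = -r^2 + 3*r - 2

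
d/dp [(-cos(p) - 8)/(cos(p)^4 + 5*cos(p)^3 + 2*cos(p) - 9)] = -(3*(cos(2*p) - 1)^2/4 + 63*cos(p)/2 + 63*cos(2*p) + 21*cos(3*p)/2 + 85)*sin(p)/(cos(p)^4 + 5*cos(p)^3 + 2*cos(p) - 9)^2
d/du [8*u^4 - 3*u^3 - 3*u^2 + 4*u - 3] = 32*u^3 - 9*u^2 - 6*u + 4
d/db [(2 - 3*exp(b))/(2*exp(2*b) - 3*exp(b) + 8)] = ((3*exp(b) - 2)*(4*exp(b) - 3) - 6*exp(2*b) + 9*exp(b) - 24)*exp(b)/(2*exp(2*b) - 3*exp(b) + 8)^2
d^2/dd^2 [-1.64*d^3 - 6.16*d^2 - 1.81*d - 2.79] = -9.84*d - 12.32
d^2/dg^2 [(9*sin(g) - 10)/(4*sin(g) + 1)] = 49*(4*sin(g)^2 - sin(g) - 8)/(4*sin(g) + 1)^3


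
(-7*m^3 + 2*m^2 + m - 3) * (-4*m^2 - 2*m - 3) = 28*m^5 + 6*m^4 + 13*m^3 + 4*m^2 + 3*m + 9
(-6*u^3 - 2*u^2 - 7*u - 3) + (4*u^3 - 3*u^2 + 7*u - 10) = -2*u^3 - 5*u^2 - 13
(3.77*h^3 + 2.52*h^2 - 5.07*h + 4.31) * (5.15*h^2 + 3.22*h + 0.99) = 19.4155*h^5 + 25.1174*h^4 - 14.2638*h^3 + 8.3659*h^2 + 8.8589*h + 4.2669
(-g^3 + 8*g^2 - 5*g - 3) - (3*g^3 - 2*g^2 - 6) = -4*g^3 + 10*g^2 - 5*g + 3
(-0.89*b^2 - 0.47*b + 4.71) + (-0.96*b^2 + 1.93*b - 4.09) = -1.85*b^2 + 1.46*b + 0.62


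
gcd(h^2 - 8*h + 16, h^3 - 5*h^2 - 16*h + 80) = h - 4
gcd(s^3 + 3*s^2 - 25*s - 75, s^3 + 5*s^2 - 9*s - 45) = s^2 + 8*s + 15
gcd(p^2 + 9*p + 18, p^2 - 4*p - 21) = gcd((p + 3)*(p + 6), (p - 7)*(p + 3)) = p + 3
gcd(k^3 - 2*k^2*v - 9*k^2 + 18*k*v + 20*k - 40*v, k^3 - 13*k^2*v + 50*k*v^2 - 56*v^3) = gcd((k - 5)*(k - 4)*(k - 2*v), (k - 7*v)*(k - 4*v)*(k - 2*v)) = -k + 2*v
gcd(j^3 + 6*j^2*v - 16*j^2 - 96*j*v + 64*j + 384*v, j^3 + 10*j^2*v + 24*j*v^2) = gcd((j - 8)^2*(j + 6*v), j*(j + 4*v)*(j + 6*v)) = j + 6*v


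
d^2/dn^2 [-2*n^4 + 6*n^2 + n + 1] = 12 - 24*n^2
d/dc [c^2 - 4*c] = 2*c - 4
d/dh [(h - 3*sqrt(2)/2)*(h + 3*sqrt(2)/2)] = 2*h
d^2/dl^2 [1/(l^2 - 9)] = 6*(l^2 + 3)/(l^2 - 9)^3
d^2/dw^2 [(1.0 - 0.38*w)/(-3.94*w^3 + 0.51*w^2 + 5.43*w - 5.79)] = (35.393808*w^5 - 190.864632*w^4 + 48.607668*w^3 + 22.779144*w^2 + 126.992412*w - 40.981428)/(61.162984*w^9 - 23.751108*w^8 - 249.805062*w^7 + 334.978533*w^6 + 274.467933*w^5 - 783.828468*w^4 + 332.357337*w^3 + 460.86084*w^2 - 546.107589*w + 194.104539)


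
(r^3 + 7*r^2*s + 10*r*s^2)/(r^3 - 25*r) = (r^2 + 7*r*s + 10*s^2)/(r^2 - 25)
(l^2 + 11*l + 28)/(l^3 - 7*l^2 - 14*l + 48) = (l^2 + 11*l + 28)/(l^3 - 7*l^2 - 14*l + 48)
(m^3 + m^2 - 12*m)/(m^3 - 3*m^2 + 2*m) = (m^2 + m - 12)/(m^2 - 3*m + 2)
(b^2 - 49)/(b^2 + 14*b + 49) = (b - 7)/(b + 7)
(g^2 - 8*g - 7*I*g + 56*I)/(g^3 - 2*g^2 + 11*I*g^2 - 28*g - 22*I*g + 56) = (g^2 - g*(8 + 7*I) + 56*I)/(g^3 + g^2*(-2 + 11*I) - 2*g*(14 + 11*I) + 56)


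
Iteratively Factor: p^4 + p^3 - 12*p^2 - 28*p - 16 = (p - 4)*(p^3 + 5*p^2 + 8*p + 4) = (p - 4)*(p + 1)*(p^2 + 4*p + 4) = (p - 4)*(p + 1)*(p + 2)*(p + 2)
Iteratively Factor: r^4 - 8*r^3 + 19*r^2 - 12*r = (r - 1)*(r^3 - 7*r^2 + 12*r) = (r - 4)*(r - 1)*(r^2 - 3*r) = r*(r - 4)*(r - 1)*(r - 3)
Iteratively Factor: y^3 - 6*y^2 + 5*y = (y - 5)*(y^2 - y) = y*(y - 5)*(y - 1)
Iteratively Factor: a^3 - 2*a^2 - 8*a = (a)*(a^2 - 2*a - 8) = a*(a + 2)*(a - 4)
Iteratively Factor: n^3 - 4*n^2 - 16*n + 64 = (n - 4)*(n^2 - 16) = (n - 4)^2*(n + 4)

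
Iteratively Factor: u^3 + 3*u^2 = (u)*(u^2 + 3*u) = u*(u + 3)*(u)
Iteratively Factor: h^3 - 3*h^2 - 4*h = (h + 1)*(h^2 - 4*h) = (h - 4)*(h + 1)*(h)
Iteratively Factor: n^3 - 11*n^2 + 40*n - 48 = (n - 4)*(n^2 - 7*n + 12) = (n - 4)*(n - 3)*(n - 4)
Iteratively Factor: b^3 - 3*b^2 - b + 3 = (b - 1)*(b^2 - 2*b - 3) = (b - 3)*(b - 1)*(b + 1)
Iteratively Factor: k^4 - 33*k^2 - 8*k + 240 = (k + 4)*(k^3 - 4*k^2 - 17*k + 60) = (k - 3)*(k + 4)*(k^2 - k - 20) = (k - 5)*(k - 3)*(k + 4)*(k + 4)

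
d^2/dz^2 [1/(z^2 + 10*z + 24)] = 2*(-z^2 - 10*z + 4*(z + 5)^2 - 24)/(z^2 + 10*z + 24)^3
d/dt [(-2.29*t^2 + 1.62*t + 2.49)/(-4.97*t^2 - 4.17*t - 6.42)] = (17.6007*t^2 + 54.1542*t - 0.017100000000001)/(24.7009*t^4 + 41.4498*t^3 + 81.2037*t^2 + 53.5428*t + 41.2164)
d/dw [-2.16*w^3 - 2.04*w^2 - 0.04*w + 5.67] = -6.48*w^2 - 4.08*w - 0.04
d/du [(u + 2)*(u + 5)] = 2*u + 7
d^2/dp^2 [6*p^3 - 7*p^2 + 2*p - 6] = 36*p - 14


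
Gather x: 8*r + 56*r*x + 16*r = 56*r*x + 24*r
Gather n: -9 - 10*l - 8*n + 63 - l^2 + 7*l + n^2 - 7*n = -l^2 - 3*l + n^2 - 15*n + 54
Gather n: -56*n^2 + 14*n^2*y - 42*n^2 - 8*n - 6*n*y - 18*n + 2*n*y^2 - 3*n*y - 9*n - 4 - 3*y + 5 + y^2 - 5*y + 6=n^2*(14*y - 98) + n*(2*y^2 - 9*y - 35) + y^2 - 8*y + 7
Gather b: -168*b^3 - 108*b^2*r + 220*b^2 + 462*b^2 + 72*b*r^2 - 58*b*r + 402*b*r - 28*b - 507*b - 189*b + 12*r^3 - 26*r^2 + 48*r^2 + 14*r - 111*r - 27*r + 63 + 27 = -168*b^3 + b^2*(682 - 108*r) + b*(72*r^2 + 344*r - 724) + 12*r^3 + 22*r^2 - 124*r + 90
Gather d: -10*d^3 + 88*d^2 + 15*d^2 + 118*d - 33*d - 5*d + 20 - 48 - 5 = -10*d^3 + 103*d^2 + 80*d - 33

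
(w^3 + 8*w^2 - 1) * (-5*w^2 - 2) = -5*w^5 - 40*w^4 - 2*w^3 - 11*w^2 + 2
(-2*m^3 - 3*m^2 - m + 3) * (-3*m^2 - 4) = 6*m^5 + 9*m^4 + 11*m^3 + 3*m^2 + 4*m - 12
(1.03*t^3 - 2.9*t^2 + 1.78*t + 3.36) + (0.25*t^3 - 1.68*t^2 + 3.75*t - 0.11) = 1.28*t^3 - 4.58*t^2 + 5.53*t + 3.25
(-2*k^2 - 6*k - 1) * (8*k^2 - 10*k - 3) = -16*k^4 - 28*k^3 + 58*k^2 + 28*k + 3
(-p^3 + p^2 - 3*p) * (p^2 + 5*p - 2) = -p^5 - 4*p^4 + 4*p^3 - 17*p^2 + 6*p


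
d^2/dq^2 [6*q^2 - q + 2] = 12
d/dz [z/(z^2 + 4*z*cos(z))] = (4*sin(z) - 1)/(z + 4*cos(z))^2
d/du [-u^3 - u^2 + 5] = u*(-3*u - 2)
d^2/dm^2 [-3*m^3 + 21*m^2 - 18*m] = 42 - 18*m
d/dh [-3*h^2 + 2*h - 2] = 2 - 6*h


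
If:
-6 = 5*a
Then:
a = -6/5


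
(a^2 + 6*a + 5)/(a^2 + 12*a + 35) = (a + 1)/(a + 7)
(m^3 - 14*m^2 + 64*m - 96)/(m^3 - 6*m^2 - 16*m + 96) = (m - 4)/(m + 4)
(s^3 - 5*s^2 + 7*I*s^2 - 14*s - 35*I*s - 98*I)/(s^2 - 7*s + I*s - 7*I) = (s^2 + s*(2 + 7*I) + 14*I)/(s + I)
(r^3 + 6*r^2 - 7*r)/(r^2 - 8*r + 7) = r*(r + 7)/(r - 7)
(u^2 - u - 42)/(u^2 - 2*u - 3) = (-u^2 + u + 42)/(-u^2 + 2*u + 3)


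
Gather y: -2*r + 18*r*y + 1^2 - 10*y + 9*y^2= -2*r + 9*y^2 + y*(18*r - 10) + 1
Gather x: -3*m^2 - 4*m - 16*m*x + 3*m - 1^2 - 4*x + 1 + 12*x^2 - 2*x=-3*m^2 - m + 12*x^2 + x*(-16*m - 6)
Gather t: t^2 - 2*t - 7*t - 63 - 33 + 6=t^2 - 9*t - 90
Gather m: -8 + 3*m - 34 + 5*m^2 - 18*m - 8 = 5*m^2 - 15*m - 50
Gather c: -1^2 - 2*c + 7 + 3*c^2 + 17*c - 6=3*c^2 + 15*c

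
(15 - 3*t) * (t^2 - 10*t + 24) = -3*t^3 + 45*t^2 - 222*t + 360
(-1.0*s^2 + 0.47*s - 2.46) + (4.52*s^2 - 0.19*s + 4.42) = 3.52*s^2 + 0.28*s + 1.96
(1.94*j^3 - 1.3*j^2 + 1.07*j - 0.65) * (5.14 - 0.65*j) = -1.261*j^4 + 10.8166*j^3 - 7.3775*j^2 + 5.9223*j - 3.341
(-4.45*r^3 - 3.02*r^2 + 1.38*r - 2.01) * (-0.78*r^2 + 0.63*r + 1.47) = 3.471*r^5 - 0.4479*r^4 - 9.5205*r^3 - 2.0022*r^2 + 0.7623*r - 2.9547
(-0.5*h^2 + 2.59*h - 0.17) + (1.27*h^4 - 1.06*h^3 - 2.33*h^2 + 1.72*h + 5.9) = 1.27*h^4 - 1.06*h^3 - 2.83*h^2 + 4.31*h + 5.73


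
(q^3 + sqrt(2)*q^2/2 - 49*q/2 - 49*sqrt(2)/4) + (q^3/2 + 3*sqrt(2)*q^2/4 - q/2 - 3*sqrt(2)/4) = 3*q^3/2 + 5*sqrt(2)*q^2/4 - 25*q - 13*sqrt(2)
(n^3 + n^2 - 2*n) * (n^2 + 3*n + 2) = n^5 + 4*n^4 + 3*n^3 - 4*n^2 - 4*n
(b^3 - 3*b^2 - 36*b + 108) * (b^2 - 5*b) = b^5 - 8*b^4 - 21*b^3 + 288*b^2 - 540*b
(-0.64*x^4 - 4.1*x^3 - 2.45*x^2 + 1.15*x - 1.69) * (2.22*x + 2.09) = -1.4208*x^5 - 10.4396*x^4 - 14.008*x^3 - 2.5675*x^2 - 1.3483*x - 3.5321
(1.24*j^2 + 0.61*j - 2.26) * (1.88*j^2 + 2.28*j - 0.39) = 2.3312*j^4 + 3.974*j^3 - 3.3416*j^2 - 5.3907*j + 0.8814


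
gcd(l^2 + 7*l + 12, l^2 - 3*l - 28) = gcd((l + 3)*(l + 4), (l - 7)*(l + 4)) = l + 4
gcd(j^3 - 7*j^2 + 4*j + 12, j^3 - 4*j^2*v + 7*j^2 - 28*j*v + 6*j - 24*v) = j + 1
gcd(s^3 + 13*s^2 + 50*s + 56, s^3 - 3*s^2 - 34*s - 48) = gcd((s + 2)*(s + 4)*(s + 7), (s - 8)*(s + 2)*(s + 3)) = s + 2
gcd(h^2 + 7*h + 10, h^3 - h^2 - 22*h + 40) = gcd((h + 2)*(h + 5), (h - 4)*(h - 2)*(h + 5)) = h + 5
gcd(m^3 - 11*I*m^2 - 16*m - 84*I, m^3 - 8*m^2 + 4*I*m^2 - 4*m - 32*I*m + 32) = m + 2*I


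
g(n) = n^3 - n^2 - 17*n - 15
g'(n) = 3*n^2 - 2*n - 17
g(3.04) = -47.83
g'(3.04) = 4.64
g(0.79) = -28.56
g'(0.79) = -16.71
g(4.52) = -19.92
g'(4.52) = 35.25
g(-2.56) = 5.19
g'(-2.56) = 7.78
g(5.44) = 23.92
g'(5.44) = 60.90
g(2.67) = -48.48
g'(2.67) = -0.95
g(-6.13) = -178.71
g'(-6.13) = 107.99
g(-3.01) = -0.16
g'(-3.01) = 16.20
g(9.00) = 480.00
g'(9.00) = 208.00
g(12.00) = 1365.00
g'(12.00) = 391.00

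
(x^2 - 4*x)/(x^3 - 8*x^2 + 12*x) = (x - 4)/(x^2 - 8*x + 12)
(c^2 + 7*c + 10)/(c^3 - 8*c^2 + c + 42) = (c + 5)/(c^2 - 10*c + 21)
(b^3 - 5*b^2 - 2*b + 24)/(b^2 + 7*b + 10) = (b^2 - 7*b + 12)/(b + 5)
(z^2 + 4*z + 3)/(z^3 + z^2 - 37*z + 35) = (z^2 + 4*z + 3)/(z^3 + z^2 - 37*z + 35)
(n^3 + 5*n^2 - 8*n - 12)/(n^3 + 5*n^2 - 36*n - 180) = (n^2 - n - 2)/(n^2 - n - 30)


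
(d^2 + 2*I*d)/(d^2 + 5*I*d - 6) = d/(d + 3*I)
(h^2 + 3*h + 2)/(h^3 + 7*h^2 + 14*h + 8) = 1/(h + 4)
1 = 1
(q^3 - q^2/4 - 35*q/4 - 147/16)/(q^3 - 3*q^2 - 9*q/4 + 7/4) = (8*q^2 + 26*q + 21)/(4*(2*q^2 + q - 1))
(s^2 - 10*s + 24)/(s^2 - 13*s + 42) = (s - 4)/(s - 7)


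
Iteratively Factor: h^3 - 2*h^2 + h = (h - 1)*(h^2 - h) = (h - 1)^2*(h)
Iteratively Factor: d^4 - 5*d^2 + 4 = (d + 2)*(d^3 - 2*d^2 - d + 2) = (d + 1)*(d + 2)*(d^2 - 3*d + 2) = (d - 1)*(d + 1)*(d + 2)*(d - 2)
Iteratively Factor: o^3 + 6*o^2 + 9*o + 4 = (o + 1)*(o^2 + 5*o + 4) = (o + 1)^2*(o + 4)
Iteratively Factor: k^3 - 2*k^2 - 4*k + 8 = (k - 2)*(k^2 - 4) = (k - 2)*(k + 2)*(k - 2)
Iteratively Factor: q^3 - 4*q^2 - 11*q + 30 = (q - 5)*(q^2 + q - 6) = (q - 5)*(q + 3)*(q - 2)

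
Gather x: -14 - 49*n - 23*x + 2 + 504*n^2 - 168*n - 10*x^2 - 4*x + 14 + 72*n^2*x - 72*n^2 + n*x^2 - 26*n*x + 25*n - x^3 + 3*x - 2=432*n^2 - 192*n - x^3 + x^2*(n - 10) + x*(72*n^2 - 26*n - 24)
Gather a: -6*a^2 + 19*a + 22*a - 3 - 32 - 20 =-6*a^2 + 41*a - 55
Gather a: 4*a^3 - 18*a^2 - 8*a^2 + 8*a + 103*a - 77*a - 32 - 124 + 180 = 4*a^3 - 26*a^2 + 34*a + 24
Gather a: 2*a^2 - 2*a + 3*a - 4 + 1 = 2*a^2 + a - 3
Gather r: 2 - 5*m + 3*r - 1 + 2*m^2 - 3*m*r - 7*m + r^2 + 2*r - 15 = 2*m^2 - 12*m + r^2 + r*(5 - 3*m) - 14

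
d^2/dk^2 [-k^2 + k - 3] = -2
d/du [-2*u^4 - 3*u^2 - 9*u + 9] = -8*u^3 - 6*u - 9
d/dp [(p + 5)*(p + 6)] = 2*p + 11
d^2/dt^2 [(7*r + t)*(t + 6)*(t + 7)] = 14*r + 6*t + 26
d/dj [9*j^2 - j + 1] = 18*j - 1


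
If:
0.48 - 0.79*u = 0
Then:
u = 0.61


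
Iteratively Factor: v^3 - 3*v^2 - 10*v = (v)*(v^2 - 3*v - 10) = v*(v + 2)*(v - 5)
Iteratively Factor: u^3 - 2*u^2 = (u - 2)*(u^2) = u*(u - 2)*(u)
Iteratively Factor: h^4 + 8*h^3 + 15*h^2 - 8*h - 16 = (h + 1)*(h^3 + 7*h^2 + 8*h - 16) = (h - 1)*(h + 1)*(h^2 + 8*h + 16) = (h - 1)*(h + 1)*(h + 4)*(h + 4)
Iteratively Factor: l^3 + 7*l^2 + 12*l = (l + 3)*(l^2 + 4*l) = (l + 3)*(l + 4)*(l)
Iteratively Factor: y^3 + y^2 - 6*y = (y + 3)*(y^2 - 2*y) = (y - 2)*(y + 3)*(y)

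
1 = 1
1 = 1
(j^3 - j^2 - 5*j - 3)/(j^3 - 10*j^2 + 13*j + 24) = (j + 1)/(j - 8)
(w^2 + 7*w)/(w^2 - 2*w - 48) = w*(w + 7)/(w^2 - 2*w - 48)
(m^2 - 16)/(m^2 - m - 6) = (16 - m^2)/(-m^2 + m + 6)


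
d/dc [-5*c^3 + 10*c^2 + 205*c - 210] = -15*c^2 + 20*c + 205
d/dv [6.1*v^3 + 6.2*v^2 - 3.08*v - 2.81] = 18.3*v^2 + 12.4*v - 3.08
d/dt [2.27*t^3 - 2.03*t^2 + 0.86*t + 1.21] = 6.81*t^2 - 4.06*t + 0.86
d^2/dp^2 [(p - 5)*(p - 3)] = 2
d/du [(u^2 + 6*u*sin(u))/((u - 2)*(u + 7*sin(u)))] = (-u^3*cos(u) + u^2*sin(u) + 2*u^2*cos(u) - 2*u^2 - 28*u*sin(u) - 84*sin(u)^2)/((u - 2)^2*(u + 7*sin(u))^2)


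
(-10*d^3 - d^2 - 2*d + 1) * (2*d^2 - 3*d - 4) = -20*d^5 + 28*d^4 + 39*d^3 + 12*d^2 + 5*d - 4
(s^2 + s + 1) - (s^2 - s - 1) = 2*s + 2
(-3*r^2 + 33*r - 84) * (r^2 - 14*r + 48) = -3*r^4 + 75*r^3 - 690*r^2 + 2760*r - 4032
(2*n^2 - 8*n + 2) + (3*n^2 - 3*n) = 5*n^2 - 11*n + 2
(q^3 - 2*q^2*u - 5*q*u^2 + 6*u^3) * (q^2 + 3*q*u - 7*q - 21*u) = q^5 + q^4*u - 7*q^4 - 11*q^3*u^2 - 7*q^3*u - 9*q^2*u^3 + 77*q^2*u^2 + 18*q*u^4 + 63*q*u^3 - 126*u^4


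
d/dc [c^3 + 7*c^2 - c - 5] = 3*c^2 + 14*c - 1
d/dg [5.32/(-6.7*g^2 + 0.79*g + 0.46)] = (71.288*g - 4.2028)/(-6.7*g^2 + 0.79*g + 0.46)^2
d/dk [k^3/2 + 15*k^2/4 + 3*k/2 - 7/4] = 3*k^2/2 + 15*k/2 + 3/2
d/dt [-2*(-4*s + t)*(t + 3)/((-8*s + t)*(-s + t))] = 2*((s - t)*(4*s - t)*(t + 3) + (s - t)*(8*s - t)*(4*s - 2*t - 3) + (4*s - t)*(8*s - t)*(t + 3))/((s - t)^2*(8*s - t)^2)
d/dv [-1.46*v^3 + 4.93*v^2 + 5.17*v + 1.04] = -4.38*v^2 + 9.86*v + 5.17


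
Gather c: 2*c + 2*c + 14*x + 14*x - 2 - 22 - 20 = 4*c + 28*x - 44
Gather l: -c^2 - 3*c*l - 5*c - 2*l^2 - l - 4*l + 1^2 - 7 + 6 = -c^2 - 5*c - 2*l^2 + l*(-3*c - 5)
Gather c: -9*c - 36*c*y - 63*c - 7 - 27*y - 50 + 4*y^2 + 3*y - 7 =c*(-36*y - 72) + 4*y^2 - 24*y - 64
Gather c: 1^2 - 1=0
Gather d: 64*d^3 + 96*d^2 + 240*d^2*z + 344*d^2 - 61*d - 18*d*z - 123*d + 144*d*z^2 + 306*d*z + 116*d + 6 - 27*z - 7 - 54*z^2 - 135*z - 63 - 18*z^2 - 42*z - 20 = 64*d^3 + d^2*(240*z + 440) + d*(144*z^2 + 288*z - 68) - 72*z^2 - 204*z - 84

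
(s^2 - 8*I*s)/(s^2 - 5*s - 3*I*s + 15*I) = s*(s - 8*I)/(s^2 - 5*s - 3*I*s + 15*I)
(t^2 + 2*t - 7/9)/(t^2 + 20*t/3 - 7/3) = (t + 7/3)/(t + 7)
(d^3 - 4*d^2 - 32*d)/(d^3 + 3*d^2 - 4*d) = (d - 8)/(d - 1)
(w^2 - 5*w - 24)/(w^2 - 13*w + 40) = (w + 3)/(w - 5)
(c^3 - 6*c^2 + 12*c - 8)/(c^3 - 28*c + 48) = (c^2 - 4*c + 4)/(c^2 + 2*c - 24)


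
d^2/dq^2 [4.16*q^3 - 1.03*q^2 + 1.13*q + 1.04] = 24.96*q - 2.06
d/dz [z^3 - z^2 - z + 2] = 3*z^2 - 2*z - 1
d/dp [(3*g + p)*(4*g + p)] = 7*g + 2*p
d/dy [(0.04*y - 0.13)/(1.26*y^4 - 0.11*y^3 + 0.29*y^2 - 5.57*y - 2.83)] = (-0.1512*y^4 + 0.664*y^3 - 0.0545*y^2 + 0.0754*y - 0.8373)/(1.5876*y^8 - 0.2772*y^7 + 0.7429*y^6 - 14.1002*y^5 - 5.8221*y^4 - 2.608*y^3 + 29.3835*y^2 + 31.5262*y + 8.0089)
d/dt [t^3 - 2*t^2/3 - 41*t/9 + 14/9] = 3*t^2 - 4*t/3 - 41/9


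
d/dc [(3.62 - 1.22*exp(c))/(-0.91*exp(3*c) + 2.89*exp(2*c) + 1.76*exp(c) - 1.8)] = (-2.2204*exp(3*c) + 13.4084*exp(2*c) - 20.9236*exp(c) - 4.1752)*exp(c)/(0.8281*exp(6*c) - 5.2598*exp(5*c) + 5.1489*exp(4*c) + 13.4488*exp(3*c) - 7.3064*exp(2*c) - 6.336*exp(c) + 3.24)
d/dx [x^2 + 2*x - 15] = 2*x + 2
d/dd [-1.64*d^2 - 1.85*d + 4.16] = -3.28*d - 1.85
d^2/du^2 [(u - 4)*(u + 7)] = 2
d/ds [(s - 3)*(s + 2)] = 2*s - 1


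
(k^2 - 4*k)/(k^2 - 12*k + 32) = k/(k - 8)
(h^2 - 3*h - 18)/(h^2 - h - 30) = (h + 3)/(h + 5)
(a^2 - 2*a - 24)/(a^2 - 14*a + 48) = (a + 4)/(a - 8)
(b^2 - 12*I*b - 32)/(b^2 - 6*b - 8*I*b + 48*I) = (b - 4*I)/(b - 6)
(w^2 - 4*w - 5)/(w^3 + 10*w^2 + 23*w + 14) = (w - 5)/(w^2 + 9*w + 14)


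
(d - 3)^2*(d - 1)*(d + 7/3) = d^4 - 14*d^3/3 - 4*d^2/3 + 26*d - 21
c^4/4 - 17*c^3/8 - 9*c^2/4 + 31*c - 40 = (c/4 + 1)*(c - 8)*(c - 5/2)*(c - 2)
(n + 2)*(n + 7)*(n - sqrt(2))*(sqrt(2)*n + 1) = sqrt(2)*n^4 - n^3 + 9*sqrt(2)*n^3 - 9*n^2 + 13*sqrt(2)*n^2 - 14*n - 9*sqrt(2)*n - 14*sqrt(2)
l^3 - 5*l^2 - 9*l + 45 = (l - 5)*(l - 3)*(l + 3)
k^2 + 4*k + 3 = (k + 1)*(k + 3)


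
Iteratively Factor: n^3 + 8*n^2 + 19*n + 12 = (n + 4)*(n^2 + 4*n + 3) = (n + 1)*(n + 4)*(n + 3)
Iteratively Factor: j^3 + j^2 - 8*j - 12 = (j + 2)*(j^2 - j - 6) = (j - 3)*(j + 2)*(j + 2)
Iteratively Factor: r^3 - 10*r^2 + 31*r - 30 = (r - 5)*(r^2 - 5*r + 6) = (r - 5)*(r - 3)*(r - 2)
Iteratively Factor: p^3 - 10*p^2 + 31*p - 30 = (p - 2)*(p^2 - 8*p + 15) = (p - 3)*(p - 2)*(p - 5)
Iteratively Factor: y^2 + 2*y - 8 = (y - 2)*(y + 4)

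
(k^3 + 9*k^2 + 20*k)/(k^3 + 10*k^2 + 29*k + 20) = k/(k + 1)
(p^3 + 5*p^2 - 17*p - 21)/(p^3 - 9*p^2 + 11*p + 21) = (p + 7)/(p - 7)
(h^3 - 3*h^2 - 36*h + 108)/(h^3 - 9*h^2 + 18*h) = (h + 6)/h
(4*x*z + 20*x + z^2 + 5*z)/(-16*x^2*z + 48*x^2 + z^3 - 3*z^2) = (-z - 5)/(4*x*z - 12*x - z^2 + 3*z)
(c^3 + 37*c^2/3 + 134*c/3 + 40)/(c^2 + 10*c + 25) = (c^2 + 22*c/3 + 8)/(c + 5)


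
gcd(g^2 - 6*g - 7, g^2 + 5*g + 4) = g + 1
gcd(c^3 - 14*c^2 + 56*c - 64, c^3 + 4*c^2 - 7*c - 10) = c - 2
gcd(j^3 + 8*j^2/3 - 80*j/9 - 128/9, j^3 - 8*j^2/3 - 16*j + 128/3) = j^2 + 4*j/3 - 32/3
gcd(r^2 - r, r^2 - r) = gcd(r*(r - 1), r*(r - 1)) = r^2 - r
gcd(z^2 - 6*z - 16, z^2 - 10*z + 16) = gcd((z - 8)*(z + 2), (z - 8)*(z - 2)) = z - 8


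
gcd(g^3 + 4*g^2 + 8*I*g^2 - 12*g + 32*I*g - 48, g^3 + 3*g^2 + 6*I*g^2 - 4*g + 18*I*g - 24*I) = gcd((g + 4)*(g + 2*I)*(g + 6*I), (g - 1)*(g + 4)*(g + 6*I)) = g^2 + g*(4 + 6*I) + 24*I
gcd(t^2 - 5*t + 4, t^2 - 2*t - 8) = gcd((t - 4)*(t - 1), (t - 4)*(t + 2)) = t - 4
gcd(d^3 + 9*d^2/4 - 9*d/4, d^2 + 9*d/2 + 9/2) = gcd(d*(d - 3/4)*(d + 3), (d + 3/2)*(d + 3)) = d + 3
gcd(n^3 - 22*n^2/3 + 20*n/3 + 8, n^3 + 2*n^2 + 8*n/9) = n + 2/3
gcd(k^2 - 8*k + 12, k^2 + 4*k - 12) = k - 2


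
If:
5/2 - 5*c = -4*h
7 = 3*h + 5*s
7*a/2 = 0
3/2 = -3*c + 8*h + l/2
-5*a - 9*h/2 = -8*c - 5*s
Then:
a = 0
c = 17/2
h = 10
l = -106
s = -23/5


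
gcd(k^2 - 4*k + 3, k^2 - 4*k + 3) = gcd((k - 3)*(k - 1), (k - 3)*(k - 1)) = k^2 - 4*k + 3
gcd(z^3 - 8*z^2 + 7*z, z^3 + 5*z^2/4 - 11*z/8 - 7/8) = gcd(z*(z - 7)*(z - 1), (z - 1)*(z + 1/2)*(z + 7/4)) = z - 1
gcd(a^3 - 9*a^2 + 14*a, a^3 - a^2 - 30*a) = a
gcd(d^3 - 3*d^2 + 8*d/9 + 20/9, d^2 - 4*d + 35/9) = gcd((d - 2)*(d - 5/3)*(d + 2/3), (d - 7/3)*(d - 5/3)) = d - 5/3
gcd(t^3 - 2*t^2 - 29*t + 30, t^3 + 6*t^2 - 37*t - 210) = t^2 - t - 30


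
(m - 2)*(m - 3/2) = m^2 - 7*m/2 + 3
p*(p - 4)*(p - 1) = p^3 - 5*p^2 + 4*p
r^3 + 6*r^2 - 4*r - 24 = (r - 2)*(r + 2)*(r + 6)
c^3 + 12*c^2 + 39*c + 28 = (c + 1)*(c + 4)*(c + 7)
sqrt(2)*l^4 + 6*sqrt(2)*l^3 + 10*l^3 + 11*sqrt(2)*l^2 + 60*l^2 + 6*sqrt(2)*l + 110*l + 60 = (l + 2)*(l + 3)*(l + 5*sqrt(2))*(sqrt(2)*l + sqrt(2))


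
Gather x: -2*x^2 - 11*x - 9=-2*x^2 - 11*x - 9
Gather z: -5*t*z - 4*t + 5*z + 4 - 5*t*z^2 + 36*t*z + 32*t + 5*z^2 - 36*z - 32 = 28*t + z^2*(5 - 5*t) + z*(31*t - 31) - 28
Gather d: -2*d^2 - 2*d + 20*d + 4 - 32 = -2*d^2 + 18*d - 28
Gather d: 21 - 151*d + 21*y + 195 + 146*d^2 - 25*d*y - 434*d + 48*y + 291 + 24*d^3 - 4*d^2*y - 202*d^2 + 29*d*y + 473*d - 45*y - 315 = 24*d^3 + d^2*(-4*y - 56) + d*(4*y - 112) + 24*y + 192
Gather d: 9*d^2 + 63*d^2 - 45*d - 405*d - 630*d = 72*d^2 - 1080*d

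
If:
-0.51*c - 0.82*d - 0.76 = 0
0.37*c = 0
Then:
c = 0.00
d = -0.93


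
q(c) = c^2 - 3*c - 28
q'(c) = 2*c - 3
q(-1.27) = -22.58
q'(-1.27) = -5.54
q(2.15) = -29.83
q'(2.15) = 1.30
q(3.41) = -26.60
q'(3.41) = 3.82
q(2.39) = -29.46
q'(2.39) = 1.78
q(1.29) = -30.21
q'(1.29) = -0.42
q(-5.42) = 17.64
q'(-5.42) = -13.84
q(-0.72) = -25.32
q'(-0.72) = -4.44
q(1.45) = -30.25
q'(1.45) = -0.10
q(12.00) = 80.00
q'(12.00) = 21.00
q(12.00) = 80.00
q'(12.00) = 21.00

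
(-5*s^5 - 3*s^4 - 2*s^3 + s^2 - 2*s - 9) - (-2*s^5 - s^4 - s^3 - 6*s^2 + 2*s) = -3*s^5 - 2*s^4 - s^3 + 7*s^2 - 4*s - 9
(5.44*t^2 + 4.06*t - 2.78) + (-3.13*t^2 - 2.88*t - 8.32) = 2.31*t^2 + 1.18*t - 11.1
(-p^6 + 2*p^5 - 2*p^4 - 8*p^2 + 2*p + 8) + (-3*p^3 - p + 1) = -p^6 + 2*p^5 - 2*p^4 - 3*p^3 - 8*p^2 + p + 9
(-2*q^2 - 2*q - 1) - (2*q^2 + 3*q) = -4*q^2 - 5*q - 1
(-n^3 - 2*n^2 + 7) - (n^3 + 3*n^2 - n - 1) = -2*n^3 - 5*n^2 + n + 8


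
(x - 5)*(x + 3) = x^2 - 2*x - 15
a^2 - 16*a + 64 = (a - 8)^2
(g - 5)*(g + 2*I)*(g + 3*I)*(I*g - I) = I*g^4 - 5*g^3 - 6*I*g^3 + 30*g^2 - I*g^2 - 25*g + 36*I*g - 30*I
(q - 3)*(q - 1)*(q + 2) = q^3 - 2*q^2 - 5*q + 6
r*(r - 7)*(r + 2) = r^3 - 5*r^2 - 14*r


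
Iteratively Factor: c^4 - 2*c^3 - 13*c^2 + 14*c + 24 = (c - 2)*(c^3 - 13*c - 12) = (c - 2)*(c + 1)*(c^2 - c - 12) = (c - 2)*(c + 1)*(c + 3)*(c - 4)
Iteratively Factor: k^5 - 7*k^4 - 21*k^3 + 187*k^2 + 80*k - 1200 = (k + 4)*(k^4 - 11*k^3 + 23*k^2 + 95*k - 300) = (k - 4)*(k + 4)*(k^3 - 7*k^2 - 5*k + 75) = (k - 5)*(k - 4)*(k + 4)*(k^2 - 2*k - 15) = (k - 5)*(k - 4)*(k + 3)*(k + 4)*(k - 5)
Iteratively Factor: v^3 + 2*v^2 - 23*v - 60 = (v + 4)*(v^2 - 2*v - 15) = (v - 5)*(v + 4)*(v + 3)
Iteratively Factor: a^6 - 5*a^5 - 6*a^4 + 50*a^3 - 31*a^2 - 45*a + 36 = (a + 1)*(a^5 - 6*a^4 + 50*a^2 - 81*a + 36) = (a - 4)*(a + 1)*(a^4 - 2*a^3 - 8*a^2 + 18*a - 9) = (a - 4)*(a - 3)*(a + 1)*(a^3 + a^2 - 5*a + 3) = (a - 4)*(a - 3)*(a + 1)*(a + 3)*(a^2 - 2*a + 1) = (a - 4)*(a - 3)*(a - 1)*(a + 1)*(a + 3)*(a - 1)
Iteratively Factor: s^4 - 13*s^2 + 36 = (s - 2)*(s^3 + 2*s^2 - 9*s - 18) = (s - 2)*(s + 2)*(s^2 - 9) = (s - 2)*(s + 2)*(s + 3)*(s - 3)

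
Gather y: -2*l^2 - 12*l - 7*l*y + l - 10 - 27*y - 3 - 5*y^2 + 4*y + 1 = -2*l^2 - 11*l - 5*y^2 + y*(-7*l - 23) - 12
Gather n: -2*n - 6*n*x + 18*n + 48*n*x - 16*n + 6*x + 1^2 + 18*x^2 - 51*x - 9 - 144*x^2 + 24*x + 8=42*n*x - 126*x^2 - 21*x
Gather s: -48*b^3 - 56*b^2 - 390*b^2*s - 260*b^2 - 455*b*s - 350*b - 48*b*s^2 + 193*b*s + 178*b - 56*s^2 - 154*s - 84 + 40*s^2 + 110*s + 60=-48*b^3 - 316*b^2 - 172*b + s^2*(-48*b - 16) + s*(-390*b^2 - 262*b - 44) - 24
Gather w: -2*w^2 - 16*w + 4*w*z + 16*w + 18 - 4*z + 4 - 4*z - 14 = -2*w^2 + 4*w*z - 8*z + 8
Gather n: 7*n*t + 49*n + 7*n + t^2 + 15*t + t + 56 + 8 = n*(7*t + 56) + t^2 + 16*t + 64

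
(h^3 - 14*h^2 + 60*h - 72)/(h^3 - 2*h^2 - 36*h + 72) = (h - 6)/(h + 6)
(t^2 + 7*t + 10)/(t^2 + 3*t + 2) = (t + 5)/(t + 1)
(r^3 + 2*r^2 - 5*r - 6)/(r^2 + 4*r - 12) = (r^2 + 4*r + 3)/(r + 6)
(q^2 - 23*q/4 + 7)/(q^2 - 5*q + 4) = (q - 7/4)/(q - 1)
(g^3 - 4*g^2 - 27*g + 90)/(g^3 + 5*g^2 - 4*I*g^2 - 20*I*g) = (g^2 - 9*g + 18)/(g*(g - 4*I))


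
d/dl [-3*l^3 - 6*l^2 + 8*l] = -9*l^2 - 12*l + 8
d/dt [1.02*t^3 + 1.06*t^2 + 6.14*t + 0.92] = 3.06*t^2 + 2.12*t + 6.14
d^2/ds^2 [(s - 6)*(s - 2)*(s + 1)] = 6*s - 14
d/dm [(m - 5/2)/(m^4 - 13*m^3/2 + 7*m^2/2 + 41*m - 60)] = (-12*m^4 + 92*m^3 - 209*m^2 + 70*m + 170)/(4*m^8 - 52*m^7 + 197*m^6 + 146*m^5 - 2563*m^4 + 4268*m^3 + 5044*m^2 - 19680*m + 14400)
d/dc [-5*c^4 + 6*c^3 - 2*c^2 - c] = -20*c^3 + 18*c^2 - 4*c - 1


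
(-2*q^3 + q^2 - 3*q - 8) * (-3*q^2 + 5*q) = 6*q^5 - 13*q^4 + 14*q^3 + 9*q^2 - 40*q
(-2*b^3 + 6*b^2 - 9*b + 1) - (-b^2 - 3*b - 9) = -2*b^3 + 7*b^2 - 6*b + 10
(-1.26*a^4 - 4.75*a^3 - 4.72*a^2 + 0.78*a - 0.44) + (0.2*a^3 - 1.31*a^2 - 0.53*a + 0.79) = -1.26*a^4 - 4.55*a^3 - 6.03*a^2 + 0.25*a + 0.35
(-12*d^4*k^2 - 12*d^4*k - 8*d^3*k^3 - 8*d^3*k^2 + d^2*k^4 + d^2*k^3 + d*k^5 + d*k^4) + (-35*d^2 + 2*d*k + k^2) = -12*d^4*k^2 - 12*d^4*k - 8*d^3*k^3 - 8*d^3*k^2 + d^2*k^4 + d^2*k^3 - 35*d^2 + d*k^5 + d*k^4 + 2*d*k + k^2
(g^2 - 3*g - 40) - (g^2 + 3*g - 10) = -6*g - 30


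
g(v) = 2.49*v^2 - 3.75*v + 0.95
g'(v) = 4.98*v - 3.75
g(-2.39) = 24.14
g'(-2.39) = -15.65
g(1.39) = 0.55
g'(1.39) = 3.17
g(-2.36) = 23.67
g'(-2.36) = -15.50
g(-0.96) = 6.84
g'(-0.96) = -8.53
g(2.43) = 6.54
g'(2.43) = 8.35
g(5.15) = 47.68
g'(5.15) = 21.90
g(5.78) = 62.46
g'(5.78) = 25.03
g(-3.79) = 50.93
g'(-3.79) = -22.62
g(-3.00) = 34.61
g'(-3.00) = -18.69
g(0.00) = 0.95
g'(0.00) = -3.75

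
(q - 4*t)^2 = q^2 - 8*q*t + 16*t^2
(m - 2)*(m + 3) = m^2 + m - 6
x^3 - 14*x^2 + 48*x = x*(x - 8)*(x - 6)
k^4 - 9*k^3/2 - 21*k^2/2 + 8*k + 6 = (k - 6)*(k - 1)*(k + 1/2)*(k + 2)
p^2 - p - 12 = (p - 4)*(p + 3)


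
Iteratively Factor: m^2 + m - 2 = (m - 1)*(m + 2)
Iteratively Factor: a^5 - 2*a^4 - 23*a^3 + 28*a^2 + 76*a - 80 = (a - 1)*(a^4 - a^3 - 24*a^2 + 4*a + 80) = (a - 1)*(a + 2)*(a^3 - 3*a^2 - 18*a + 40) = (a - 2)*(a - 1)*(a + 2)*(a^2 - a - 20) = (a - 5)*(a - 2)*(a - 1)*(a + 2)*(a + 4)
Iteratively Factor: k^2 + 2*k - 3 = (k - 1)*(k + 3)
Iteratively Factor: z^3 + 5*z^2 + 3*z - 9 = (z - 1)*(z^2 + 6*z + 9) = (z - 1)*(z + 3)*(z + 3)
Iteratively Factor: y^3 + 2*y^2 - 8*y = (y - 2)*(y^2 + 4*y) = (y - 2)*(y + 4)*(y)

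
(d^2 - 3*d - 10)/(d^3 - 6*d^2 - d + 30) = 1/(d - 3)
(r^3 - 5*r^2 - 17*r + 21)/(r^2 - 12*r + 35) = (r^2 + 2*r - 3)/(r - 5)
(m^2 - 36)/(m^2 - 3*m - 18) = (m + 6)/(m + 3)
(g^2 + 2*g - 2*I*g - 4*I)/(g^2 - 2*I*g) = (g + 2)/g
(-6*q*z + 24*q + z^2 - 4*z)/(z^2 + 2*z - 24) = (-6*q + z)/(z + 6)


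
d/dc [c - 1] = 1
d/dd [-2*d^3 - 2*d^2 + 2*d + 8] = -6*d^2 - 4*d + 2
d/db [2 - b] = -1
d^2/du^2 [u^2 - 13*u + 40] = 2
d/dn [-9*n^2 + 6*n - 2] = 6 - 18*n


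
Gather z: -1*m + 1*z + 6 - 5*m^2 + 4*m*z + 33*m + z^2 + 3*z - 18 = -5*m^2 + 32*m + z^2 + z*(4*m + 4) - 12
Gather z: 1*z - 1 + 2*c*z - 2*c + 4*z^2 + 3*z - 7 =-2*c + 4*z^2 + z*(2*c + 4) - 8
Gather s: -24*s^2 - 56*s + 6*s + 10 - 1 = -24*s^2 - 50*s + 9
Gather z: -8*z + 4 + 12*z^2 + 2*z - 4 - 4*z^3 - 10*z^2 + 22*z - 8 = -4*z^3 + 2*z^2 + 16*z - 8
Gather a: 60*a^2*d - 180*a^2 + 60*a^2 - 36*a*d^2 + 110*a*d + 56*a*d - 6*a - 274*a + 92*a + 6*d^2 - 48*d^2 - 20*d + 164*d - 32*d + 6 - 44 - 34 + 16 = a^2*(60*d - 120) + a*(-36*d^2 + 166*d - 188) - 42*d^2 + 112*d - 56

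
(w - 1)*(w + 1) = w^2 - 1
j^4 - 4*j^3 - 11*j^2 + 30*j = j*(j - 5)*(j - 2)*(j + 3)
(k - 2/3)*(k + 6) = k^2 + 16*k/3 - 4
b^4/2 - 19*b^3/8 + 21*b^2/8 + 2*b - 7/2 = (b/2 + 1/2)*(b - 2)^2*(b - 7/4)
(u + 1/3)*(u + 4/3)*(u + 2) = u^3 + 11*u^2/3 + 34*u/9 + 8/9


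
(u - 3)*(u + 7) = u^2 + 4*u - 21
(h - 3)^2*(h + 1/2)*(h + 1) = h^4 - 9*h^3/2 + h^2/2 + 21*h/2 + 9/2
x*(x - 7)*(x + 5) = x^3 - 2*x^2 - 35*x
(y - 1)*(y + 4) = y^2 + 3*y - 4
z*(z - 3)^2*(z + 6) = z^4 - 27*z^2 + 54*z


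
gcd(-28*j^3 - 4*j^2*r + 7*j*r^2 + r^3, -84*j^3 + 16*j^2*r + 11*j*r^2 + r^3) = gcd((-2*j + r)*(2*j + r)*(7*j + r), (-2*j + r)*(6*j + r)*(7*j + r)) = -14*j^2 + 5*j*r + r^2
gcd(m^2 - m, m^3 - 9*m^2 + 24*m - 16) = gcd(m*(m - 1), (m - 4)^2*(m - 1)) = m - 1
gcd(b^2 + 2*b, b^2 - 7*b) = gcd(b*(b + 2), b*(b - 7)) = b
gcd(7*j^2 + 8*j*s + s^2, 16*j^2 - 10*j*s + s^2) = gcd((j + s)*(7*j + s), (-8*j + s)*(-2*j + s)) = 1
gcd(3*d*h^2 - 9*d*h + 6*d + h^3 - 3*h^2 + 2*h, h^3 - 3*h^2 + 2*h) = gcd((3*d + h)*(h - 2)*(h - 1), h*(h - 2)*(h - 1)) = h^2 - 3*h + 2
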